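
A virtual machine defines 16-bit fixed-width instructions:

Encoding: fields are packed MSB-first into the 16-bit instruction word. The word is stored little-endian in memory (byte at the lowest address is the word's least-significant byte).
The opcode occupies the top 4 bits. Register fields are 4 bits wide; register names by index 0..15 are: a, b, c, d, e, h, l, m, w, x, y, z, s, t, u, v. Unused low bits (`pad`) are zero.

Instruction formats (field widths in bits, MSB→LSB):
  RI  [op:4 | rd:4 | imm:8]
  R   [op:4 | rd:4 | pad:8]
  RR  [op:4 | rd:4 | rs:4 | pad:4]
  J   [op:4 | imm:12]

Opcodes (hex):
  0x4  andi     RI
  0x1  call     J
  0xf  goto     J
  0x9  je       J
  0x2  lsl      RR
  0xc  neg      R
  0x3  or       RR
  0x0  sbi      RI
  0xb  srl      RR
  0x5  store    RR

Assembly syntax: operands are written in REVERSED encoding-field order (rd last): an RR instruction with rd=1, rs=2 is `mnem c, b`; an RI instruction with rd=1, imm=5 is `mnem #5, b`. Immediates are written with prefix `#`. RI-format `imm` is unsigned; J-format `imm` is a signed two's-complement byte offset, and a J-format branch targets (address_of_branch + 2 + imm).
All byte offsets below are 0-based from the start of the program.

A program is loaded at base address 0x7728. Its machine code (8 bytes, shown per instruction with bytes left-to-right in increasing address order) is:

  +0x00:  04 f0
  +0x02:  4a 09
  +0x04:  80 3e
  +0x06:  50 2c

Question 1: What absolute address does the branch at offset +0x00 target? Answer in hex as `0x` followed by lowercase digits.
@+00  little-endian(04 f0) = 0xf004
  top 4b → 0xf → goto [J]
  imm@[11:0]=0x4 ⇒ #4
  target = base 0x7728 + off 0x00 + 2 + imm 4 = 0x772e

0x772e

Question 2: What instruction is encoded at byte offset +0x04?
@+04  little-endian(80 3e) = 0x3e80
  top 4b → 0x3 → or [RR]
  [11:8] rd=14 = u
  [7:4] rs=8 = w

or w, u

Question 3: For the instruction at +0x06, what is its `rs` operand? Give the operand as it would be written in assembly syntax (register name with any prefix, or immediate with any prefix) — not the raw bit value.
+0x06: 50 2c ⇒ word 0x2c50 (little)
  op=0x2c50>>12=0x2 ⇒ lsl (RR)
  [11:8] rd=12 = s
  [7:4] rs=5 = h

h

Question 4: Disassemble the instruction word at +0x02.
sbi #74, x

off 0x02: read 4a 09 as little → 0x094a
  op=0x094a>>12=0x0 ⇒ sbi (RI)
  rd@[11:8]=0x9 ⇒ x
  imm@[7:0]=0x4a ⇒ #74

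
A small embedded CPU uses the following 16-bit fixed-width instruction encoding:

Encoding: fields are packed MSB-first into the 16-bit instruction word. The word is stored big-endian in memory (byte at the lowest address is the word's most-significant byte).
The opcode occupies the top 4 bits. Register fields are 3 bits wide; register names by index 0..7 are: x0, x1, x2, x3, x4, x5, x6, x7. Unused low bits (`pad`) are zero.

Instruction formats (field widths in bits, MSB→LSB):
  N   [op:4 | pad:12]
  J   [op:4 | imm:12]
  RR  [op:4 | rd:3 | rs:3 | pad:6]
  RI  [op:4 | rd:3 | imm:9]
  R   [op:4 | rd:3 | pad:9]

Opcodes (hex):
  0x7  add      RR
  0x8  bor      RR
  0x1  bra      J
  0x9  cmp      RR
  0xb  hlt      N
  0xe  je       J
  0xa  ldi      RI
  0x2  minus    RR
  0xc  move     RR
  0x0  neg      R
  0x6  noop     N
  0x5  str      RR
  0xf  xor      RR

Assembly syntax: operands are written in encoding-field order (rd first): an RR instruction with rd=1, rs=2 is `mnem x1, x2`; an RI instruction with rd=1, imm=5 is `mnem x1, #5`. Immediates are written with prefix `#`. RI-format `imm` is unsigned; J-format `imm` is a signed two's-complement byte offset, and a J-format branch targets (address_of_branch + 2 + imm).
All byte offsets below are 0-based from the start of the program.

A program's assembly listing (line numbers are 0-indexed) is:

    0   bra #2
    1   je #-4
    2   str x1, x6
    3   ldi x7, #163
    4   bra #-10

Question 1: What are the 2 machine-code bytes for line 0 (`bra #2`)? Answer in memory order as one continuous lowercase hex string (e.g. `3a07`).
line 0 (bra): pack op=0x1:4|imm=2:12 = 0x1002; big→ 10 02

1002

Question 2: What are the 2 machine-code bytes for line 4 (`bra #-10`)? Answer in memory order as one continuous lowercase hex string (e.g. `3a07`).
1ff6

4. bra fields op=0x1:4|imm=-10:12 → word 1ff6h → 1f f6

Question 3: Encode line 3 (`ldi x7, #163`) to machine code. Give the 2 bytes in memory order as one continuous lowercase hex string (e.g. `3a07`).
aea3

line 3 (ldi): pack op=0xa:4|rd=7:3|imm=163:9 = 0xaea3; big→ ae a3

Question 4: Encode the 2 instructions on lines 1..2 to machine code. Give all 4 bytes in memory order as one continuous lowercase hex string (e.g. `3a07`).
effc5380

L1: je op=0xe:4|imm=-4:12 ⇒ 0xeffc ⇒ big ef fc
L2: str op=0x5:4|rd=1:3|rs=6:3|pad=0:6 ⇒ 0x5380 ⇒ big 53 80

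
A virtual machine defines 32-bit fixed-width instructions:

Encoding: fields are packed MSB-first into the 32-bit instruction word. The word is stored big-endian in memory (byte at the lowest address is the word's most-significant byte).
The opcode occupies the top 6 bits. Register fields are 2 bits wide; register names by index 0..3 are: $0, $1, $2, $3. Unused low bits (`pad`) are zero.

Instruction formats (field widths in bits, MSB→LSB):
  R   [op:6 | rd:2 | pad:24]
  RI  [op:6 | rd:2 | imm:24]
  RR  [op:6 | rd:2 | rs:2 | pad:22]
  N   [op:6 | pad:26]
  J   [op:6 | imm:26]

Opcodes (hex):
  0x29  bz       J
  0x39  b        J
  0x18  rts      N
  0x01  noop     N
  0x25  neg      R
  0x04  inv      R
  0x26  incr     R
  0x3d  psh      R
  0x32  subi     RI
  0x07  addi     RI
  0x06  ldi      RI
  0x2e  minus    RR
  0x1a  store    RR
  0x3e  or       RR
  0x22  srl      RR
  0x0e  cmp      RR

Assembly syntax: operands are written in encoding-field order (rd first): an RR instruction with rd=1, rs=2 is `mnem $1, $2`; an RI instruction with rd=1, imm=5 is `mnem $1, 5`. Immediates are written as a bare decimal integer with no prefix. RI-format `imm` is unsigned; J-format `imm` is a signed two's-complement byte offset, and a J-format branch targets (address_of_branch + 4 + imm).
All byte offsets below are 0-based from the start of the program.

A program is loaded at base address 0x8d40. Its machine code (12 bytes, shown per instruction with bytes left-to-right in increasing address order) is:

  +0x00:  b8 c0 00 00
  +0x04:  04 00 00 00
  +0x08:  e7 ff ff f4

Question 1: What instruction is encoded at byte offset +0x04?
noop

[04] 04 00 00 00 → 0x04000000
  top 6b → 0x1 → noop [N]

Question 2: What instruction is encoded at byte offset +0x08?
off 0x08: read e7 ff ff f4 as big → 0xe7fffff4
  opcode bits[31:26]=0x39: b/J
  imm@[25:0]=0x3fffff4 (s26→-12) ⇒ -12

b -12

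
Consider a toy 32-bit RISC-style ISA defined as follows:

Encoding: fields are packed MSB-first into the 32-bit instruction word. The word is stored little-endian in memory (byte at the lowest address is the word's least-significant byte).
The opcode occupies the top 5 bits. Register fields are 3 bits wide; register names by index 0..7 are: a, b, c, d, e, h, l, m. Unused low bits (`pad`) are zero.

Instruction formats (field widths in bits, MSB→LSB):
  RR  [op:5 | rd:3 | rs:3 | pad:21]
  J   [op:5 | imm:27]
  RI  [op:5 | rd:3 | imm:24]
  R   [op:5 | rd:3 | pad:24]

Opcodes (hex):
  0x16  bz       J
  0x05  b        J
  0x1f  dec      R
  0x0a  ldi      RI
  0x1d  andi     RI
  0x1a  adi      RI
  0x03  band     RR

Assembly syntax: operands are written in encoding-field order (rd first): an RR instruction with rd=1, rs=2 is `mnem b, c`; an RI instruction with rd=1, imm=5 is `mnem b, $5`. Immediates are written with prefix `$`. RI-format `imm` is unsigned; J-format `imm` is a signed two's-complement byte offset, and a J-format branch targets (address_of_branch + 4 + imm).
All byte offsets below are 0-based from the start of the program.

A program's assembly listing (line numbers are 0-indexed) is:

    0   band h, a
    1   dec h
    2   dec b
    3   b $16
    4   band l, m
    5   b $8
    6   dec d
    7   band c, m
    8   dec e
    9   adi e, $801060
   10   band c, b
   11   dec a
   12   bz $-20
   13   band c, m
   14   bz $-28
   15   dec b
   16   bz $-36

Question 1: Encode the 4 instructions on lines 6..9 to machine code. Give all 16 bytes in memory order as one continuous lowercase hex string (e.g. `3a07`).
000000fb0000e01a000000fc24390cd4

L6: dec op=0x1f:5|rd=3:3|pad=0:24 ⇒ 0xfb000000 ⇒ little 00 00 00 fb
L7: band op=0x3:5|rd=2:3|rs=7:3|pad=0:21 ⇒ 0x1ae00000 ⇒ little 00 00 e0 1a
L8: dec op=0x1f:5|rd=4:3|pad=0:24 ⇒ 0xfc000000 ⇒ little 00 00 00 fc
L9: adi op=0x1a:5|rd=4:3|imm=801060:24 ⇒ 0xd40c3924 ⇒ little 24 39 0c d4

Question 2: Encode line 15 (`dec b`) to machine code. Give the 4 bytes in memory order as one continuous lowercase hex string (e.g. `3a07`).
000000f9

15. dec fields op=0x1f:5|rd=1:3|pad=0:24 → word f9000000h → 00 00 00 f9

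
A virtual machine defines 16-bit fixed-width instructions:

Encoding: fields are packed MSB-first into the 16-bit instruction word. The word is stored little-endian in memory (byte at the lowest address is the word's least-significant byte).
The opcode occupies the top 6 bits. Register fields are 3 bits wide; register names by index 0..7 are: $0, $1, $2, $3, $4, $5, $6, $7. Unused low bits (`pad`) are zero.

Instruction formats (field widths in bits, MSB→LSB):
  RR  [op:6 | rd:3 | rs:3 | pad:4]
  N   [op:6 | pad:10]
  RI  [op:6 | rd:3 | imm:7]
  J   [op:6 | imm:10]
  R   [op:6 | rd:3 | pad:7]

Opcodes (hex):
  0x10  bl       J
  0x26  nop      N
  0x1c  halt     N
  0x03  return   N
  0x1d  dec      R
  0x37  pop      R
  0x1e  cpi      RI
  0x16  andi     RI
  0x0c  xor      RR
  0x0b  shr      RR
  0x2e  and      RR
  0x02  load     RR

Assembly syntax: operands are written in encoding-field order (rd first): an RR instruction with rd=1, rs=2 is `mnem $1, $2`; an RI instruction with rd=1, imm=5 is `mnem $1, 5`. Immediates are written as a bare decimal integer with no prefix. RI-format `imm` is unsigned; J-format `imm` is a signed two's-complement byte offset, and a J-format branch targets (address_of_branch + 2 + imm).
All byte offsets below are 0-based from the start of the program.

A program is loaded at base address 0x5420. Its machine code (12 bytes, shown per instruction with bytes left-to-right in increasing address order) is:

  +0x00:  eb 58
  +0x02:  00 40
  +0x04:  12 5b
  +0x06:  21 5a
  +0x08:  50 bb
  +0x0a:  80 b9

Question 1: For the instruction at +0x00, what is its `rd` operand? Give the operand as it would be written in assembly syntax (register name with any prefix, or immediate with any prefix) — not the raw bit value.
$1

off 0x00: read eb 58 as little → 0x58eb
  op=0x58eb>>10=0x16 ⇒ andi (RI)
  rd: (w>>7)&0x7=0x1 → $1
  imm: (w>>0)&0x7f=0x6b → 107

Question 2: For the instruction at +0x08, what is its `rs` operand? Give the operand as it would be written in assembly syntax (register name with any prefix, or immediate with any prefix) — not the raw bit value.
[08] 50 bb → 0xbb50
  top 6b → 0x2e → and [RR]
  [9:7] rd=6 = $6
  [6:4] rs=5 = $5

$5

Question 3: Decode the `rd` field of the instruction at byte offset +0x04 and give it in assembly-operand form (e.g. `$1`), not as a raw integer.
$6

@+04  little-endian(12 5b) = 0x5b12
  top 6b → 0x16 → andi [RI]
  [9:7] rd=6 = $6
  [6:0] imm=18 = 18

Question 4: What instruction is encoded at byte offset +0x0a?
[0a] 80 b9 → 0xb980
  opcode bits[15:10]=0x2e: and/RR
  rd: (w>>7)&0x7=0x3 → $3
  rs: (w>>4)&0x7=0x0 → $0

and $3, $0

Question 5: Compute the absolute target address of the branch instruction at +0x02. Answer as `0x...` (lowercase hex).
0x5424

@+02  little-endian(00 40) = 0x4000
  top 6b → 0x10 → bl [J]
  [9:0] imm=0 = 0
  target = base 0x5420 + off 0x02 + 2 + imm 0 = 0x5424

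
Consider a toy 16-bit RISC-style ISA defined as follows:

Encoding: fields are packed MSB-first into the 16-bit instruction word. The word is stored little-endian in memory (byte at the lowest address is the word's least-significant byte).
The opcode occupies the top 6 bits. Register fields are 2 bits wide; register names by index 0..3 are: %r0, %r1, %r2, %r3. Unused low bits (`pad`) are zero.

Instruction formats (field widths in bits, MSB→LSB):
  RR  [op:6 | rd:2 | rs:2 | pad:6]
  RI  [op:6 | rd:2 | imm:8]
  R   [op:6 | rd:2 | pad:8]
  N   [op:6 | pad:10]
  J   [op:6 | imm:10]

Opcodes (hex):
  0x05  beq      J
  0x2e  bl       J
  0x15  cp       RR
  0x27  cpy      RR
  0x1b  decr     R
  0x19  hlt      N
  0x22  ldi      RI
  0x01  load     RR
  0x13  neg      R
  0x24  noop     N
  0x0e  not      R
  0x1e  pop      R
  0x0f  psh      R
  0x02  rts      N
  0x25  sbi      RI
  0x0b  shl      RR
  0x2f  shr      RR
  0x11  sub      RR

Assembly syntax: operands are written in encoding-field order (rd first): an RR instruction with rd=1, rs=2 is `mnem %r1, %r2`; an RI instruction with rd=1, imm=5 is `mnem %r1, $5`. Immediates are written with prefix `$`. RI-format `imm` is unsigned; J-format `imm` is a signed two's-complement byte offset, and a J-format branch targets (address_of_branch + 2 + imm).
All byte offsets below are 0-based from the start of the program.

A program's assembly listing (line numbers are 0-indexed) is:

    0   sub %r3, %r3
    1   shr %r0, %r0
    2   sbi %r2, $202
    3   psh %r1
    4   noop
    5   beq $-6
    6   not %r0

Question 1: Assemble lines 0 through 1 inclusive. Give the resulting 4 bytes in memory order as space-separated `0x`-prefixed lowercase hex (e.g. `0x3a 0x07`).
0. sub fields op=0x11:6|rd=3:2|rs=3:2|pad=0:6 → word 47c0h → c0 47
1. shr fields op=0x2f:6|rd=0:2|rs=0:2|pad=0:6 → word bc00h → 00 bc

0xc0 0x47 0x00 0xbc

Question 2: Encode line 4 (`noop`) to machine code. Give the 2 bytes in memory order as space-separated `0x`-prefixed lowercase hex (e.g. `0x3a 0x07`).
4. noop fields op=0x24:6|pad=0:10 → word 9000h → 00 90

0x00 0x90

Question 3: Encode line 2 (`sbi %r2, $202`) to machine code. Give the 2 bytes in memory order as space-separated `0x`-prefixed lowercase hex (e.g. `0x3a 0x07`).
0xca 0x96

2. sbi fields op=0x25:6|rd=2:2|imm=202:8 → word 96cah → ca 96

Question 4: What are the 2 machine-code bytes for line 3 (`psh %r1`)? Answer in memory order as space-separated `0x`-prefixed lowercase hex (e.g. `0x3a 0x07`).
0x00 0x3d

3. psh fields op=0xf:6|rd=1:2|pad=0:8 → word 3d00h → 00 3d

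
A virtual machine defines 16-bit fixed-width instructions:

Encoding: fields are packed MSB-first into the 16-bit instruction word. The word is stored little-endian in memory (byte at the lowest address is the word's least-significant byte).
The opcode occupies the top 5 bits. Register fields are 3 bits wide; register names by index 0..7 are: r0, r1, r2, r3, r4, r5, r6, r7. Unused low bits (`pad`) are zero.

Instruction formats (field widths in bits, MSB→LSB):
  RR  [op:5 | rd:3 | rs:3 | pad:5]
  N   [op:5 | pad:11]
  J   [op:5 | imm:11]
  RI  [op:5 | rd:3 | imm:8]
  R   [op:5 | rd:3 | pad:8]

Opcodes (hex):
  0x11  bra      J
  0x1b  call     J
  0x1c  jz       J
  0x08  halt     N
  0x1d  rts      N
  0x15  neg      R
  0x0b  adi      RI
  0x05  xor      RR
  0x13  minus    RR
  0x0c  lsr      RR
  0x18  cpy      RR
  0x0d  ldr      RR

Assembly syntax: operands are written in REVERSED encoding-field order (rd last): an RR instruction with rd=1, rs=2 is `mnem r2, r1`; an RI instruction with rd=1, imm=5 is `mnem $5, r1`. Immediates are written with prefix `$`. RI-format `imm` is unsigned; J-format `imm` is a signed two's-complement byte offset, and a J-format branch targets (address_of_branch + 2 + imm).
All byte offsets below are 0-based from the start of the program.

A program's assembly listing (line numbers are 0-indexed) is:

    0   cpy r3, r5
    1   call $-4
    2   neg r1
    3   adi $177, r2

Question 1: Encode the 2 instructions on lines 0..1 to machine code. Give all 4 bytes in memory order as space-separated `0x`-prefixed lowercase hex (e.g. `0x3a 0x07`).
0x60 0xc5 0xfc 0xdf

line 0 (cpy): pack op=0x18:5|rd=5:3|rs=3:3|pad=0:5 = 0xc560; little→ 60 c5
line 1 (call): pack op=0x1b:5|imm=-4:11 = 0xdffc; little→ fc df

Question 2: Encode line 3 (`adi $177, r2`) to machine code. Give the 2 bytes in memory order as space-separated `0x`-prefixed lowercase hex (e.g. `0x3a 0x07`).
0xb1 0x5a

line 3 (adi): pack op=0xb:5|rd=2:3|imm=177:8 = 0x5ab1; little→ b1 5a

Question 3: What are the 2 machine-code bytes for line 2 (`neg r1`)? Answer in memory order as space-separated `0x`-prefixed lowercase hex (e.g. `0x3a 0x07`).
line 2 (neg): pack op=0x15:5|rd=1:3|pad=0:8 = 0xa900; little→ 00 a9

0x00 0xa9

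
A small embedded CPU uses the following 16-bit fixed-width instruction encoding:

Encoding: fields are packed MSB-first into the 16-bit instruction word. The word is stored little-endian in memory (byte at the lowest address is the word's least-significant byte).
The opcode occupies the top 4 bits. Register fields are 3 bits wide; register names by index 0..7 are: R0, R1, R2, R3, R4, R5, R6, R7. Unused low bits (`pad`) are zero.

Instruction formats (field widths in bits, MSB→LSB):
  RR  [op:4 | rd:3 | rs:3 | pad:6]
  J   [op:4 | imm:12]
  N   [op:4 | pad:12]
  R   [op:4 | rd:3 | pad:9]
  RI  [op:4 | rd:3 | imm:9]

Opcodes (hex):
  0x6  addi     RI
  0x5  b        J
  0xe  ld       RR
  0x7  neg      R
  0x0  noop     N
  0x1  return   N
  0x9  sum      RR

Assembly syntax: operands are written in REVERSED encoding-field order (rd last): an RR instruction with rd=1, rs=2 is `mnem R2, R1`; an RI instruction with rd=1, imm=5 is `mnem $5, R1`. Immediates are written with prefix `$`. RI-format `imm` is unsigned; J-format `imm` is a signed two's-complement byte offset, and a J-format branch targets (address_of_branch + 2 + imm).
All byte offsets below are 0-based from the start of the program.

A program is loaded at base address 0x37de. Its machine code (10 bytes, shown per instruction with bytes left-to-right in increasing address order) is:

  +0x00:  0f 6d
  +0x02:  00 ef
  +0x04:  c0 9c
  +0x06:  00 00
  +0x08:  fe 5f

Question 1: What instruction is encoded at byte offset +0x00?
+0x00: 0f 6d ⇒ word 0x6d0f (little)
  opcode bits[15:12]=0x6: addi/RI
  rd: (w>>9)&0x7=0x6 → R6
  imm: (w>>0)&0x1ff=0x10f → $271

addi $271, R6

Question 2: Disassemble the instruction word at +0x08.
off 0x08: read fe 5f as little → 0x5ffe
  top 4b → 0x5 → b [J]
  imm@[11:0]=0xffe (s12→-2) ⇒ $-2

b $-2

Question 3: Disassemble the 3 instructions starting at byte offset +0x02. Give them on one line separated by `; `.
ld R4, R7; sum R3, R6; noop

@+02  little-endian(00 ef) = 0xef00
  opcode bits[15:12]=0xe: ld/RR
  [11:9] rd=7 = R7
  [8:6] rs=4 = R4
@+04  little-endian(c0 9c) = 0x9cc0
  opcode bits[15:12]=0x9: sum/RR
  [11:9] rd=6 = R6
  [8:6] rs=3 = R3
@+06  little-endian(00 00) = 0x0000
  opcode bits[15:12]=0x0: noop/N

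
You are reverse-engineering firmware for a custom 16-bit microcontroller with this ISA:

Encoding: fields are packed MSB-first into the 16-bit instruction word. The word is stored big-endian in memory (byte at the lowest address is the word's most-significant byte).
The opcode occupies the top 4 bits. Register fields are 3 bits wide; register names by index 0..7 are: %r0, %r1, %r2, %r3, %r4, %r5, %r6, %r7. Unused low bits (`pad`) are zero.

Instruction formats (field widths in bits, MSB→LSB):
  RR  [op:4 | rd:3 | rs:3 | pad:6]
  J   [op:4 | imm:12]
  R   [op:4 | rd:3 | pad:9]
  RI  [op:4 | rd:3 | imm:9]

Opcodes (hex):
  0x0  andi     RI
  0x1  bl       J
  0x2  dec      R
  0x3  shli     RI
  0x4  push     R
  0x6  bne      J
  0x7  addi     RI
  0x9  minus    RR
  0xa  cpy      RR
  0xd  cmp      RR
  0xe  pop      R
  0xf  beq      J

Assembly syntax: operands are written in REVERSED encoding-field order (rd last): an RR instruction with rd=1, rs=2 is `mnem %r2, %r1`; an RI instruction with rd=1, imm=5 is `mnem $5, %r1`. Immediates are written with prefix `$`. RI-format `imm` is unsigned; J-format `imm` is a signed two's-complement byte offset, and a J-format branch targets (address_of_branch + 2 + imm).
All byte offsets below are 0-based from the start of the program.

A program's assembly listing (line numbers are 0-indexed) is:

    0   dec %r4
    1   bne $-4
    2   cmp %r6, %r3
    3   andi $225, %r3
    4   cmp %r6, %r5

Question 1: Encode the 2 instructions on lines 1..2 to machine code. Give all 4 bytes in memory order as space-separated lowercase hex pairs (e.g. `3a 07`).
line 1 (bne): pack op=0x6:4|imm=-4:12 = 0x6ffc; big→ 6f fc
line 2 (cmp): pack op=0xd:4|rd=3:3|rs=6:3|pad=0:6 = 0xd780; big→ d7 80

6f fc d7 80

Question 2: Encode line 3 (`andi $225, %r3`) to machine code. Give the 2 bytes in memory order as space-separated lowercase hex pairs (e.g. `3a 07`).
3. andi fields op=0x0:4|rd=3:3|imm=225:9 → word 06e1h → 06 e1

06 e1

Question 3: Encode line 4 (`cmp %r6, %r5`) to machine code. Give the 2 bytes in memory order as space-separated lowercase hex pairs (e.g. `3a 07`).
db 80

L4: cmp op=0xd:4|rd=5:3|rs=6:3|pad=0:6 ⇒ 0xdb80 ⇒ big db 80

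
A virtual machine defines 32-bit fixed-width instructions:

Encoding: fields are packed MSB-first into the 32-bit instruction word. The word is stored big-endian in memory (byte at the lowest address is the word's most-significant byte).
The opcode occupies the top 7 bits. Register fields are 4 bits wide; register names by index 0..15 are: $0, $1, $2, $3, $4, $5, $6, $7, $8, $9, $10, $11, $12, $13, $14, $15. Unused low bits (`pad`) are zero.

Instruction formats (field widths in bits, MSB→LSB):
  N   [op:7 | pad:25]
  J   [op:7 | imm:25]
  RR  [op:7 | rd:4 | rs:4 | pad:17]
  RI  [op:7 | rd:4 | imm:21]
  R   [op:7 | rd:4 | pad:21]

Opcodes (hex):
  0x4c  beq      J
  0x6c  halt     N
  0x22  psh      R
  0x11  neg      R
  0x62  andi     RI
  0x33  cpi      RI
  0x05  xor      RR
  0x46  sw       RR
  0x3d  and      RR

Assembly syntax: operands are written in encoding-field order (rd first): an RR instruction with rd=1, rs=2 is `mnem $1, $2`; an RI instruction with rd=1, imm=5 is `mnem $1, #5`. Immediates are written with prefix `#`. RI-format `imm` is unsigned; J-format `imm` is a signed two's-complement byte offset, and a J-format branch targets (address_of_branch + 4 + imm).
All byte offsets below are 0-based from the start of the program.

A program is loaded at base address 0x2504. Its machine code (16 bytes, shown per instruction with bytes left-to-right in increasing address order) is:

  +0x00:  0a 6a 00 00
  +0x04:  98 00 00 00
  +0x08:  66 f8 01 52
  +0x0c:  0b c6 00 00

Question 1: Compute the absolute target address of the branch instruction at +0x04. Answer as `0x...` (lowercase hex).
0x250c

off 0x04: read 98 00 00 00 as big → 0x98000000
  op=0x98000000>>25=0x4c ⇒ beq (J)
  [24:0] imm=0 = #0
  target = base 0x2504 + off 0x04 + 4 + imm 0 = 0x250c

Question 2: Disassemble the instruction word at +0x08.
cpi $7, #1573202

[08] 66 f8 01 52 → 0x66f80152
  op=0x66f80152>>25=0x33 ⇒ cpi (RI)
  rd@[24:21]=0x7 ⇒ $7
  imm@[20:0]=0x180152 ⇒ #1573202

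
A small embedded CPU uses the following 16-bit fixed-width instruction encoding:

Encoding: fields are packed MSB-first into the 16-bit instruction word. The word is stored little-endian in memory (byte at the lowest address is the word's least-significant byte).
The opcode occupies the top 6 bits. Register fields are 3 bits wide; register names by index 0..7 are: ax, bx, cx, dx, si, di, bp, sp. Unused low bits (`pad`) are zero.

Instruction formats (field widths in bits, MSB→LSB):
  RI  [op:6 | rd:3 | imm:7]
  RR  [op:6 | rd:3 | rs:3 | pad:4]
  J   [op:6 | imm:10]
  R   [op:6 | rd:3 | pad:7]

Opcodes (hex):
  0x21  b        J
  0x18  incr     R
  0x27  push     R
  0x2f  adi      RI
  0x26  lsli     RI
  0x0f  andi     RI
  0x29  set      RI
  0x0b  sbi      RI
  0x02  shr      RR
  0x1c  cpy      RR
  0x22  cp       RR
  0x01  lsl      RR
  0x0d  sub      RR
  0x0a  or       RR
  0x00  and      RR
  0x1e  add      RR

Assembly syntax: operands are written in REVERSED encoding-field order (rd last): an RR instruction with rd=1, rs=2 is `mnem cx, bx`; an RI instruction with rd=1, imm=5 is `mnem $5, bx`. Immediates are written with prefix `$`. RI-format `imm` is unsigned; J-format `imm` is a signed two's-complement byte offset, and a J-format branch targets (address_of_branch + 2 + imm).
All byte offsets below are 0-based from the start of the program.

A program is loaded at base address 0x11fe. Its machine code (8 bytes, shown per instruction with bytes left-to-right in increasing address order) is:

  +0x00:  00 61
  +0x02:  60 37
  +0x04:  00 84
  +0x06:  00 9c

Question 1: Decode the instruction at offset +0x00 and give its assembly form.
incr cx

[00] 00 61 → 0x6100
  opcode bits[15:10]=0x18: incr/R
  rd@[9:7]=0x2 ⇒ cx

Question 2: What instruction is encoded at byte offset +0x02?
@+02  little-endian(60 37) = 0x3760
  op=0x3760>>10=0xd ⇒ sub (RR)
  [9:7] rd=6 = bp
  [6:4] rs=6 = bp

sub bp, bp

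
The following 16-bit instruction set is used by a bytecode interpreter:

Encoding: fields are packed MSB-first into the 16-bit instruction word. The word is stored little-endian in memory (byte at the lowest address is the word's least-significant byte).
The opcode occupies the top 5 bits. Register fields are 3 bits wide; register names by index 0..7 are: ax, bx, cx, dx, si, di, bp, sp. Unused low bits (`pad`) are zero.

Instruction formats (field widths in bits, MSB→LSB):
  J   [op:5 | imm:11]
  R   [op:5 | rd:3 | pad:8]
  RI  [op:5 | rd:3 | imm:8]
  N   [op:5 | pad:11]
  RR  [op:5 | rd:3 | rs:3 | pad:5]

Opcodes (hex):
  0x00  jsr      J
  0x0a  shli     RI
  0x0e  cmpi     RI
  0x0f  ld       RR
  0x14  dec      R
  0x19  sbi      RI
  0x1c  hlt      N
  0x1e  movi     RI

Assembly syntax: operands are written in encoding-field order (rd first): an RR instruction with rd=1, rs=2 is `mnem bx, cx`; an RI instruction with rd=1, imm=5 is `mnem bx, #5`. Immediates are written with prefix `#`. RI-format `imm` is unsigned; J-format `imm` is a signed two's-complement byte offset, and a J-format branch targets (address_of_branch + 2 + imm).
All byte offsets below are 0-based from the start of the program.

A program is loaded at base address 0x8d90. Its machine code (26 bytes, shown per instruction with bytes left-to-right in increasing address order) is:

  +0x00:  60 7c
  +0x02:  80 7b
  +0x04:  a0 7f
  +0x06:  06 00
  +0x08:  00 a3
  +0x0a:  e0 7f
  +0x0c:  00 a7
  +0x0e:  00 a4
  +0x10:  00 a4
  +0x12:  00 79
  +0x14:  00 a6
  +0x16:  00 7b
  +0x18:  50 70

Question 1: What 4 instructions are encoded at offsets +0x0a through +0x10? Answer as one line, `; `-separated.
ld sp, sp; dec sp; dec si; dec si

+0x0a: e0 7f ⇒ word 0x7fe0 (little)
  op=0x7fe0>>11=0xf ⇒ ld (RR)
  rd: (w>>8)&0x7=0x7 → sp
  rs: (w>>5)&0x7=0x7 → sp
+0x0c: 00 a7 ⇒ word 0xa700 (little)
  op=0xa700>>11=0x14 ⇒ dec (R)
  rd: (w>>8)&0x7=0x7 → sp
+0x0e: 00 a4 ⇒ word 0xa400 (little)
  op=0xa400>>11=0x14 ⇒ dec (R)
  rd: (w>>8)&0x7=0x4 → si
+0x10: 00 a4 ⇒ word 0xa400 (little)
  op=0xa400>>11=0x14 ⇒ dec (R)
  rd: (w>>8)&0x7=0x4 → si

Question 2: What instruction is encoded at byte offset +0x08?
+0x08: 00 a3 ⇒ word 0xa300 (little)
  top 5b → 0x14 → dec [R]
  rd: (w>>8)&0x7=0x3 → dx

dec dx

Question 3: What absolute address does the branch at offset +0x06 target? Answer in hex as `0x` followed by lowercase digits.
0x8d9e

off 0x06: read 06 00 as little → 0x0006
  op=0x0006>>11=0x0 ⇒ jsr (J)
  imm@[10:0]=0x6 ⇒ #6
  target = base 0x8d90 + off 0x06 + 2 + imm 6 = 0x8d9e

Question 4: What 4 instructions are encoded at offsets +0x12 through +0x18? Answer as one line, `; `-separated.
@+12  little-endian(00 79) = 0x7900
  opcode bits[15:11]=0xf: ld/RR
  [10:8] rd=1 = bx
  [7:5] rs=0 = ax
@+14  little-endian(00 a6) = 0xa600
  opcode bits[15:11]=0x14: dec/R
  [10:8] rd=6 = bp
@+16  little-endian(00 7b) = 0x7b00
  opcode bits[15:11]=0xf: ld/RR
  [10:8] rd=3 = dx
  [7:5] rs=0 = ax
@+18  little-endian(50 70) = 0x7050
  opcode bits[15:11]=0xe: cmpi/RI
  [10:8] rd=0 = ax
  [7:0] imm=80 = #80

ld bx, ax; dec bp; ld dx, ax; cmpi ax, #80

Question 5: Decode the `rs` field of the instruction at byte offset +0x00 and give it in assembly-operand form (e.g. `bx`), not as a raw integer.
off 0x00: read 60 7c as little → 0x7c60
  top 5b → 0xf → ld [RR]
  rd: (w>>8)&0x7=0x4 → si
  rs: (w>>5)&0x7=0x3 → dx

dx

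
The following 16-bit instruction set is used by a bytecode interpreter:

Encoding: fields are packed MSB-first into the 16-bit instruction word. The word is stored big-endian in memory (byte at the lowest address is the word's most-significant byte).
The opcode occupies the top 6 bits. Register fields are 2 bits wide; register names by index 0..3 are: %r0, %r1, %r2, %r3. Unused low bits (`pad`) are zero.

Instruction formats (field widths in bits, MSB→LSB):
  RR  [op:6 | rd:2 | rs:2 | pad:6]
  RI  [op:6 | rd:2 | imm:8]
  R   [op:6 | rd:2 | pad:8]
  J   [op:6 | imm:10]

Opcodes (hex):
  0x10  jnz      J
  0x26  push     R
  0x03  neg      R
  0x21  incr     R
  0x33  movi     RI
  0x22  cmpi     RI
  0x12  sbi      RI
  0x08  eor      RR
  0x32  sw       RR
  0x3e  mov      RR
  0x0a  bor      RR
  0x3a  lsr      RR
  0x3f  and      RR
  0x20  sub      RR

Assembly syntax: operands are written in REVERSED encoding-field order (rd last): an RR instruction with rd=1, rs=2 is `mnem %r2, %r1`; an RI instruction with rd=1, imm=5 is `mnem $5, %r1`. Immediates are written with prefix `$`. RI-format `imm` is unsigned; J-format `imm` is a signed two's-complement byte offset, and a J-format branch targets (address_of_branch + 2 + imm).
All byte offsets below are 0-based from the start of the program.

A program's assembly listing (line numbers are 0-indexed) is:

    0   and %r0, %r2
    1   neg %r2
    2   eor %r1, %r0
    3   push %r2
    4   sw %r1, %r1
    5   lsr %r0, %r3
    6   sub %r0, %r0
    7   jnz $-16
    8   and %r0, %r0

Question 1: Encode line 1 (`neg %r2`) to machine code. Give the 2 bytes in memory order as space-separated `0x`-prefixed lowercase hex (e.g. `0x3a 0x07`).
line 1 (neg): pack op=0x3:6|rd=2:2|pad=0:8 = 0x0e00; big→ 0e 00

0x0e 0x00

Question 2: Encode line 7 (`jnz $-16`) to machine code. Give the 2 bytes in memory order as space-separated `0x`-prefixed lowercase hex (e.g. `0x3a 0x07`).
7. jnz fields op=0x10:6|imm=-16:10 → word 43f0h → 43 f0

0x43 0xf0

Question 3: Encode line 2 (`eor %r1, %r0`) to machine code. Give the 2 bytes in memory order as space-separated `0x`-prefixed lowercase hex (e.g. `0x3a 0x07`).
L2: eor op=0x8:6|rd=0:2|rs=1:2|pad=0:6 ⇒ 0x2040 ⇒ big 20 40

0x20 0x40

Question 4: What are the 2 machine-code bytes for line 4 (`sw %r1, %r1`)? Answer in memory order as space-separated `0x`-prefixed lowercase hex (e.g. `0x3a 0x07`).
0xc9 0x40

line 4 (sw): pack op=0x32:6|rd=1:2|rs=1:2|pad=0:6 = 0xc940; big→ c9 40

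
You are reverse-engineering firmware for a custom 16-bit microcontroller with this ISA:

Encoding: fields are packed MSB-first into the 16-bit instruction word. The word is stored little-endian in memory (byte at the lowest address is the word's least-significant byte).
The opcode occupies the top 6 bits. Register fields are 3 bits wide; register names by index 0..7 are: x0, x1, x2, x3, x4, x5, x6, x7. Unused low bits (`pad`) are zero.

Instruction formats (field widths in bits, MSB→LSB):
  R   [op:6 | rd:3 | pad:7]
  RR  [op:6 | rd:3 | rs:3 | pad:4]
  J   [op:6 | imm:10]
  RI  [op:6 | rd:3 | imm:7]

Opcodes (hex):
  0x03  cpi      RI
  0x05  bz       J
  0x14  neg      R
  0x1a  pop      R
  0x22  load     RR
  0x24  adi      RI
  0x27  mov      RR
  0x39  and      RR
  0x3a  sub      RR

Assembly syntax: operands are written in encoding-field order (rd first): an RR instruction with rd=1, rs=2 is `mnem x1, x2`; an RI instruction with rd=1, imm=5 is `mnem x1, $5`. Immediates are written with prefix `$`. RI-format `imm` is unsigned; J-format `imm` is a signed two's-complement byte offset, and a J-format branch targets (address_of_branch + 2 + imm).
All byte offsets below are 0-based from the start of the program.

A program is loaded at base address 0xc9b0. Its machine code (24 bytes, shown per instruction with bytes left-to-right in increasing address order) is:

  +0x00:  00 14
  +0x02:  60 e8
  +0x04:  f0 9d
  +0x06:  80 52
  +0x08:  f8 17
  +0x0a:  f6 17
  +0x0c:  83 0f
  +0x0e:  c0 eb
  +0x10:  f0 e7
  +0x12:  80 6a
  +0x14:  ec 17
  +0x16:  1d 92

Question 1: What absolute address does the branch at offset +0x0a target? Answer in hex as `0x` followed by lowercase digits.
0xc9b2

off 0x0a: read f6 17 as little → 0x17f6
  top 6b → 0x5 → bz [J]
  imm@[9:0]=0x3f6 (s10→-10) ⇒ $-10
  target = base 0xc9b0 + off 0x0a + 2 + imm -10 = 0xc9b2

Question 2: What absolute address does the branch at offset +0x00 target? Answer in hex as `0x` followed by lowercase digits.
0xc9b2

@+00  little-endian(00 14) = 0x1400
  opcode bits[15:10]=0x5: bz/J
  imm@[9:0]=0x0 ⇒ $0
  target = base 0xc9b0 + off 0x00 + 2 + imm 0 = 0xc9b2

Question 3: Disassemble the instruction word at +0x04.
[04] f0 9d → 0x9df0
  top 6b → 0x27 → mov [RR]
  rd@[9:7]=0x3 ⇒ x3
  rs@[6:4]=0x7 ⇒ x7

mov x3, x7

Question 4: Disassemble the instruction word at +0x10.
[10] f0 e7 → 0xe7f0
  top 6b → 0x39 → and [RR]
  [9:7] rd=7 = x7
  [6:4] rs=7 = x7

and x7, x7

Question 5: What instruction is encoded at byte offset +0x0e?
sub x7, x4

[0e] c0 eb → 0xebc0
  op=0xebc0>>10=0x3a ⇒ sub (RR)
  rd: (w>>7)&0x7=0x7 → x7
  rs: (w>>4)&0x7=0x4 → x4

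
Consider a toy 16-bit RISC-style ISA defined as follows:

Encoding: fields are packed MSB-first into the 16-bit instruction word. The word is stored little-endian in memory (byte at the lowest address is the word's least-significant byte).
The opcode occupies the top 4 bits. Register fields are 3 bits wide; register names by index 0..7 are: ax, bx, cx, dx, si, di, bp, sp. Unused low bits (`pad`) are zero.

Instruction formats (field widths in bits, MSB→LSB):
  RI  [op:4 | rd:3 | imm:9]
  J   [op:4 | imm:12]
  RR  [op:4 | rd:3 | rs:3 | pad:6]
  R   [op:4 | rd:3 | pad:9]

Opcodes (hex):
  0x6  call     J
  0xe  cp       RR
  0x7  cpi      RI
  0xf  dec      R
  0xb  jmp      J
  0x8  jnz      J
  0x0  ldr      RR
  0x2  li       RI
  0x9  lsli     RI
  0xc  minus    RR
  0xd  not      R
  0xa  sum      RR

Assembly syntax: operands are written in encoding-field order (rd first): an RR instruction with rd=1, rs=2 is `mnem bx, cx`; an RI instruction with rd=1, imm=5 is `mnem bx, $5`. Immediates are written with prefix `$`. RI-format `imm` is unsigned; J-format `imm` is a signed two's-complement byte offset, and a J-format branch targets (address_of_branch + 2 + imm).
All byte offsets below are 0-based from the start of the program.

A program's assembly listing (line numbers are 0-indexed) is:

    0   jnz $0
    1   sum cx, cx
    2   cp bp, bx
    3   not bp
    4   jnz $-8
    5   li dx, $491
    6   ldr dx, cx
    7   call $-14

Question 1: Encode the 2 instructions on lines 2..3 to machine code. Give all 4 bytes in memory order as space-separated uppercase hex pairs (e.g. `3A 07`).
line 2 (cp): pack op=0xe:4|rd=6:3|rs=1:3|pad=0:6 = 0xec40; little→ 40 ec
line 3 (not): pack op=0xd:4|rd=6:3|pad=0:9 = 0xdc00; little→ 00 dc

40 EC 00 DC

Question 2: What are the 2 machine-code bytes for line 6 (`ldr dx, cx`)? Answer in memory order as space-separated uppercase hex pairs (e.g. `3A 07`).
80 06

line 6 (ldr): pack op=0x0:4|rd=3:3|rs=2:3|pad=0:6 = 0x0680; little→ 80 06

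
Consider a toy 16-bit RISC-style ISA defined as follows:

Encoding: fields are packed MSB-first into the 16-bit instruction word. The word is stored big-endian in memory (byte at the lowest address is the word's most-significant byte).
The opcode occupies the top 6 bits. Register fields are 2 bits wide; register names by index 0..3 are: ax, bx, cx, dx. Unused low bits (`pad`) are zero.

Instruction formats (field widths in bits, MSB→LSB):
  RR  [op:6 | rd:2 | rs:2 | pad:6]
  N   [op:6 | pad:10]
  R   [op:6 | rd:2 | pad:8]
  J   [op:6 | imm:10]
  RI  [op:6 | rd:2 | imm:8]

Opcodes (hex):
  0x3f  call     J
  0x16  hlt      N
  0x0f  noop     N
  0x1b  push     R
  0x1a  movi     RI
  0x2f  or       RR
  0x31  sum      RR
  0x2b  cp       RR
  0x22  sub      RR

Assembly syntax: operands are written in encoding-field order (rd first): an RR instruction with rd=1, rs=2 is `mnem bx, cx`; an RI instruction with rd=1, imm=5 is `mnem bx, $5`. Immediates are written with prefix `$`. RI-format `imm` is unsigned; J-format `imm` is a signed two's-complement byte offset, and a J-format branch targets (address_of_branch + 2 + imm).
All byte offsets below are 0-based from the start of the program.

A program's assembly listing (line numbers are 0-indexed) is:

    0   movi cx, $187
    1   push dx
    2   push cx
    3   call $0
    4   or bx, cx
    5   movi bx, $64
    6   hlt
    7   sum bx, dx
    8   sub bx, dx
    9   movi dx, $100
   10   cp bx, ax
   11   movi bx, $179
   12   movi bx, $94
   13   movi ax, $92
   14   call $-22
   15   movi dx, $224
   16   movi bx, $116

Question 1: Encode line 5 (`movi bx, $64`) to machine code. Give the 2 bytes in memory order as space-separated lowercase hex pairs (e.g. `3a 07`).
69 40

line 5 (movi): pack op=0x1a:6|rd=1:2|imm=64:8 = 0x6940; big→ 69 40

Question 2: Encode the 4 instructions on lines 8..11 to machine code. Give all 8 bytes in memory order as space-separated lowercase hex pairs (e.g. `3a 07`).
line 8 (sub): pack op=0x22:6|rd=1:2|rs=3:2|pad=0:6 = 0x89c0; big→ 89 c0
line 9 (movi): pack op=0x1a:6|rd=3:2|imm=100:8 = 0x6b64; big→ 6b 64
line 10 (cp): pack op=0x2b:6|rd=1:2|rs=0:2|pad=0:6 = 0xad00; big→ ad 00
line 11 (movi): pack op=0x1a:6|rd=1:2|imm=179:8 = 0x69b3; big→ 69 b3

89 c0 6b 64 ad 00 69 b3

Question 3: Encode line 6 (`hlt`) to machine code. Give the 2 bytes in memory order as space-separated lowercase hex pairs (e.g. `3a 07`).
58 00

L6: hlt op=0x16:6|pad=0:10 ⇒ 0x5800 ⇒ big 58 00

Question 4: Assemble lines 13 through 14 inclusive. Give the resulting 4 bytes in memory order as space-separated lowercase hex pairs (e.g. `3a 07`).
68 5c ff ea

L13: movi op=0x1a:6|rd=0:2|imm=92:8 ⇒ 0x685c ⇒ big 68 5c
L14: call op=0x3f:6|imm=-22:10 ⇒ 0xffea ⇒ big ff ea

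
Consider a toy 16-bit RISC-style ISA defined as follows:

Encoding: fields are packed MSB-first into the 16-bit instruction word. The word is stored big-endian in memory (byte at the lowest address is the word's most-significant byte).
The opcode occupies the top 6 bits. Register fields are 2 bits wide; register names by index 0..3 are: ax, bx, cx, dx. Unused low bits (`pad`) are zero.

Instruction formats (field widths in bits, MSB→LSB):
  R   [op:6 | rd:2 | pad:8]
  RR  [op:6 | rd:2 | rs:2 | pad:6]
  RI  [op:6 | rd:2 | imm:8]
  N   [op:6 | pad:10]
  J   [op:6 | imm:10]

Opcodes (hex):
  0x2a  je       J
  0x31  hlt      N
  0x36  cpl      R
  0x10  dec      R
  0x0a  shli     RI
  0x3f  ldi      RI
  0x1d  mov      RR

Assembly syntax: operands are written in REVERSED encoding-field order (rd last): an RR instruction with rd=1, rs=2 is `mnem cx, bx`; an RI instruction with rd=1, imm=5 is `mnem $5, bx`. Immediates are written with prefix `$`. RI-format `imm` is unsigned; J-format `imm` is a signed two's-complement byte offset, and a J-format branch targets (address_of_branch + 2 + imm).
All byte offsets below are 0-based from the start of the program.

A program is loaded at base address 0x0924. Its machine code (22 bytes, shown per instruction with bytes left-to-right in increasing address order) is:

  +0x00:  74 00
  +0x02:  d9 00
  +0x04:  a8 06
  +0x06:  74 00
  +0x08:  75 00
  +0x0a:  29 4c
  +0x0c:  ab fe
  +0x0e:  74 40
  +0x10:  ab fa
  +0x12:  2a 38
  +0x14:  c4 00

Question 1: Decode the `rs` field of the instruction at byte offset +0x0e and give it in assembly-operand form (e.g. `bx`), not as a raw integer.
bx

[0e] 74 40 → 0x7440
  opcode bits[15:10]=0x1d: mov/RR
  rd@[9:8]=0x0 ⇒ ax
  rs@[7:6]=0x1 ⇒ bx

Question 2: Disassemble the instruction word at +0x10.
je $-6

+0x10: ab fa ⇒ word 0xabfa (big)
  top 6b → 0x2a → je [J]
  [9:0] imm=1018 (s10→-6) = $-6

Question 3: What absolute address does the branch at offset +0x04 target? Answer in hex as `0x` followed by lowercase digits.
@+04  big-endian(a8 06) = 0xa806
  top 6b → 0x2a → je [J]
  imm@[9:0]=0x6 ⇒ $6
  target = base 0x0924 + off 0x04 + 2 + imm 6 = 0x0930

0x0930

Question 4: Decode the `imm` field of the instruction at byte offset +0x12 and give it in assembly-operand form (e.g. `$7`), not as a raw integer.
+0x12: 2a 38 ⇒ word 0x2a38 (big)
  opcode bits[15:10]=0xa: shli/RI
  rd@[9:8]=0x2 ⇒ cx
  imm@[7:0]=0x38 ⇒ $56

$56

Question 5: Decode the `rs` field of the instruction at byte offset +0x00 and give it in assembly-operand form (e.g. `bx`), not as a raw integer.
[00] 74 00 → 0x7400
  op=0x7400>>10=0x1d ⇒ mov (RR)
  rd@[9:8]=0x0 ⇒ ax
  rs@[7:6]=0x0 ⇒ ax

ax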